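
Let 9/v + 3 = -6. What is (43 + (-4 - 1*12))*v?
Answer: -27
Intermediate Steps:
v = -1 (v = 9/(-3 - 6) = 9/(-9) = 9*(-⅑) = -1)
(43 + (-4 - 1*12))*v = (43 + (-4 - 1*12))*(-1) = (43 + (-4 - 12))*(-1) = (43 - 16)*(-1) = 27*(-1) = -27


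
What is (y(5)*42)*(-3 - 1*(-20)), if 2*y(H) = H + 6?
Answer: 3927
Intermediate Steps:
y(H) = 3 + H/2 (y(H) = (H + 6)/2 = (6 + H)/2 = 3 + H/2)
(y(5)*42)*(-3 - 1*(-20)) = ((3 + (½)*5)*42)*(-3 - 1*(-20)) = ((3 + 5/2)*42)*(-3 + 20) = ((11/2)*42)*17 = 231*17 = 3927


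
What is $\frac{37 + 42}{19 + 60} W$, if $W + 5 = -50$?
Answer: $-55$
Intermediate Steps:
$W = -55$ ($W = -5 - 50 = -55$)
$\frac{37 + 42}{19 + 60} W = \frac{37 + 42}{19 + 60} \left(-55\right) = \frac{79}{79} \left(-55\right) = 79 \cdot \frac{1}{79} \left(-55\right) = 1 \left(-55\right) = -55$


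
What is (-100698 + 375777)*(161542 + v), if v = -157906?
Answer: 1000187244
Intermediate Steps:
(-100698 + 375777)*(161542 + v) = (-100698 + 375777)*(161542 - 157906) = 275079*3636 = 1000187244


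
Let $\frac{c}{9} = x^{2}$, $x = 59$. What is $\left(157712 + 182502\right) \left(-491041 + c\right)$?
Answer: $-156400458368$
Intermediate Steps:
$c = 31329$ ($c = 9 \cdot 59^{2} = 9 \cdot 3481 = 31329$)
$\left(157712 + 182502\right) \left(-491041 + c\right) = \left(157712 + 182502\right) \left(-491041 + 31329\right) = 340214 \left(-459712\right) = -156400458368$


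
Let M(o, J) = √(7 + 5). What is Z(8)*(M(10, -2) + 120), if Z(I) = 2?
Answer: 240 + 4*√3 ≈ 246.93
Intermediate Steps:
M(o, J) = 2*√3 (M(o, J) = √12 = 2*√3)
Z(8)*(M(10, -2) + 120) = 2*(2*√3 + 120) = 2*(120 + 2*√3) = 240 + 4*√3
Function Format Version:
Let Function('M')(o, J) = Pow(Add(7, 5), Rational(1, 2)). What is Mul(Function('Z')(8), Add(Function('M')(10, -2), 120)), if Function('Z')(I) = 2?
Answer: Add(240, Mul(4, Pow(3, Rational(1, 2)))) ≈ 246.93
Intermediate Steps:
Function('M')(o, J) = Mul(2, Pow(3, Rational(1, 2))) (Function('M')(o, J) = Pow(12, Rational(1, 2)) = Mul(2, Pow(3, Rational(1, 2))))
Mul(Function('Z')(8), Add(Function('M')(10, -2), 120)) = Mul(2, Add(Mul(2, Pow(3, Rational(1, 2))), 120)) = Mul(2, Add(120, Mul(2, Pow(3, Rational(1, 2))))) = Add(240, Mul(4, Pow(3, Rational(1, 2))))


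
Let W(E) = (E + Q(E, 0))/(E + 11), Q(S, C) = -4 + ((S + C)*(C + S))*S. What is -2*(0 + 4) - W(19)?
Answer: -3557/15 ≈ -237.13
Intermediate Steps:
Q(S, C) = -4 + S*(C + S)² (Q(S, C) = -4 + ((C + S)*(C + S))*S = -4 + (C + S)²*S = -4 + S*(C + S)²)
W(E) = (-4 + E + E³)/(11 + E) (W(E) = (E + (-4 + E*(0 + E)²))/(E + 11) = (E + (-4 + E*E²))/(11 + E) = (E + (-4 + E³))/(11 + E) = (-4 + E + E³)/(11 + E))
-2*(0 + 4) - W(19) = -2*(0 + 4) - (-4 + 19 + 19³)/(11 + 19) = -2*4 - (-4 + 19 + 6859)/30 = -8 - 6874/30 = -8 - 1*3437/15 = -8 - 3437/15 = -3557/15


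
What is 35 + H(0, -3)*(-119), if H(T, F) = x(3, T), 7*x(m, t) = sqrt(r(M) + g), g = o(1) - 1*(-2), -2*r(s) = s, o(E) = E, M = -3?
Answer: 35 - 51*sqrt(2)/2 ≈ -1.0624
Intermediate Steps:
r(s) = -s/2
g = 3 (g = 1 - 1*(-2) = 1 + 2 = 3)
x(m, t) = 3*sqrt(2)/14 (x(m, t) = sqrt(-1/2*(-3) + 3)/7 = sqrt(3/2 + 3)/7 = sqrt(9/2)/7 = (3*sqrt(2)/2)/7 = 3*sqrt(2)/14)
H(T, F) = 3*sqrt(2)/14
35 + H(0, -3)*(-119) = 35 + (3*sqrt(2)/14)*(-119) = 35 - 51*sqrt(2)/2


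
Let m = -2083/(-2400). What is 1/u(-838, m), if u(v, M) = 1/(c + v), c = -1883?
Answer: -2721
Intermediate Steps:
m = 2083/2400 (m = -2083*(-1/2400) = 2083/2400 ≈ 0.86792)
u(v, M) = 1/(-1883 + v)
1/u(-838, m) = 1/(1/(-1883 - 838)) = 1/(1/(-2721)) = 1/(-1/2721) = -2721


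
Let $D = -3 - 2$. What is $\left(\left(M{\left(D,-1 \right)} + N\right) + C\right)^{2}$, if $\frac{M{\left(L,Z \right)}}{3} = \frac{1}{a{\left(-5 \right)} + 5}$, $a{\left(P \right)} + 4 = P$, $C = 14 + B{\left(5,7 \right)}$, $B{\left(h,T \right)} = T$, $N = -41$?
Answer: $\frac{6889}{16} \approx 430.56$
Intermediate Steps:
$C = 21$ ($C = 14 + 7 = 21$)
$a{\left(P \right)} = -4 + P$
$D = -5$
$M{\left(L,Z \right)} = - \frac{3}{4}$ ($M{\left(L,Z \right)} = \frac{3}{\left(-4 - 5\right) + 5} = \frac{3}{-9 + 5} = \frac{3}{-4} = 3 \left(- \frac{1}{4}\right) = - \frac{3}{4}$)
$\left(\left(M{\left(D,-1 \right)} + N\right) + C\right)^{2} = \left(\left(- \frac{3}{4} - 41\right) + 21\right)^{2} = \left(- \frac{167}{4} + 21\right)^{2} = \left(- \frac{83}{4}\right)^{2} = \frac{6889}{16}$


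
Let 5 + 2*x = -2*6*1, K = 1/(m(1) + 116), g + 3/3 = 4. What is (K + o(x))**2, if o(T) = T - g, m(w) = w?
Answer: 7230721/54756 ≈ 132.05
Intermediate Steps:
g = 3 (g = -1 + 4 = 3)
K = 1/117 (K = 1/(1 + 116) = 1/117 ≈ 0.0085470)
x = -17/2 (x = -5/2 + (-2*6*1)/2 = -5/2 + (-12*1)/2 = -5/2 + (1/2)*(-12) = -5/2 - 6 = -17/2 ≈ -8.5000)
o(T) = -3 + T (o(T) = T - 1*3 = T - 3 = -3 + T)
(K + o(x))**2 = (1/117 + (-3 - 17/2))**2 = (1/117 - 23/2)**2 = (-2689/234)**2 = 7230721/54756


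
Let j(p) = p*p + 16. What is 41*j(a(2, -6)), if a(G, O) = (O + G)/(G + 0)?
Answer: 820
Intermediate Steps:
a(G, O) = (G + O)/G
j(p) = 16 + p**2 (j(p) = p**2 + 16 = 16 + p**2)
41*j(a(2, -6)) = 41*(16 + ((2 - 6)/2)**2) = 41*(16 + ((1/2)*(-4))**2) = 41*(16 + (-2)**2) = 41*(16 + 4) = 41*20 = 820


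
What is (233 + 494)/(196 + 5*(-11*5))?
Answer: -727/79 ≈ -9.2025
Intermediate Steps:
(233 + 494)/(196 + 5*(-11*5)) = 727/(196 + 5*(-55)) = 727/(196 - 275) = 727/(-79) = 727*(-1/79) = -727/79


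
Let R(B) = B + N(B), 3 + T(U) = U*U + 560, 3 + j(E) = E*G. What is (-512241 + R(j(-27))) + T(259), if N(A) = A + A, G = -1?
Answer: -444531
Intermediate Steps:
N(A) = 2*A
j(E) = -3 - E (j(E) = -3 + E*(-1) = -3 - E)
T(U) = 557 + U² (T(U) = -3 + (U*U + 560) = -3 + (U² + 560) = -3 + (560 + U²) = 557 + U²)
R(B) = 3*B (R(B) = B + 2*B = 3*B)
(-512241 + R(j(-27))) + T(259) = (-512241 + 3*(-3 - 1*(-27))) + (557 + 259²) = (-512241 + 3*(-3 + 27)) + (557 + 67081) = (-512241 + 3*24) + 67638 = (-512241 + 72) + 67638 = -512169 + 67638 = -444531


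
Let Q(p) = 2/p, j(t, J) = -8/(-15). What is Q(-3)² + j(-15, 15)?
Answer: 44/45 ≈ 0.97778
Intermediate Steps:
j(t, J) = 8/15 (j(t, J) = -8*(-1/15) = 8/15)
Q(-3)² + j(-15, 15) = (2/(-3))² + 8/15 = (2*(-⅓))² + 8/15 = (-⅔)² + 8/15 = 4/9 + 8/15 = 44/45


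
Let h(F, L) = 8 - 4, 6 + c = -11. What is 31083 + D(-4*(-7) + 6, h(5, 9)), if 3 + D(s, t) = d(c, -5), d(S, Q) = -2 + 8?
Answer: 31086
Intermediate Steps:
c = -17 (c = -6 - 11 = -17)
d(S, Q) = 6
h(F, L) = 4
D(s, t) = 3 (D(s, t) = -3 + 6 = 3)
31083 + D(-4*(-7) + 6, h(5, 9)) = 31083 + 3 = 31086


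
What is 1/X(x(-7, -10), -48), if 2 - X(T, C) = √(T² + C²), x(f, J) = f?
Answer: -2/2349 - √2353/2349 ≈ -0.021502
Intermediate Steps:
X(T, C) = 2 - √(C² + T²) (X(T, C) = 2 - √(T² + C²) = 2 - √(C² + T²))
1/X(x(-7, -10), -48) = 1/(2 - √((-48)² + (-7)²)) = 1/(2 - √(2304 + 49)) = 1/(2 - √2353)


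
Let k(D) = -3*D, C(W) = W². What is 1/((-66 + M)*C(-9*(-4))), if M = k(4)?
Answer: -1/101088 ≈ -9.8924e-6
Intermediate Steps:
M = -12 (M = -3*4 = -12)
1/((-66 + M)*C(-9*(-4))) = 1/((-66 - 12)*((-9*(-4))²)) = 1/((-78)*(36²)) = -1/78/1296 = -1/78*1/1296 = -1/101088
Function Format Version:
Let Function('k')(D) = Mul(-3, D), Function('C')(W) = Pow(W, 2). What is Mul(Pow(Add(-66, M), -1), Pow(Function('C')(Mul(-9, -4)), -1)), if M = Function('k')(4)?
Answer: Rational(-1, 101088) ≈ -9.8924e-6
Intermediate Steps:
M = -12 (M = Mul(-3, 4) = -12)
Mul(Pow(Add(-66, M), -1), Pow(Function('C')(Mul(-9, -4)), -1)) = Mul(Pow(Add(-66, -12), -1), Pow(Pow(Mul(-9, -4), 2), -1)) = Mul(Pow(-78, -1), Pow(Pow(36, 2), -1)) = Mul(Rational(-1, 78), Pow(1296, -1)) = Mul(Rational(-1, 78), Rational(1, 1296)) = Rational(-1, 101088)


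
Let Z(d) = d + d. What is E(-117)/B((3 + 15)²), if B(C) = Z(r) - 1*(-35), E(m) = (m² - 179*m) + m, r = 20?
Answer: 2301/5 ≈ 460.20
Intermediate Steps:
E(m) = m² - 178*m
Z(d) = 2*d
B(C) = 75 (B(C) = 2*20 - 1*(-35) = 40 + 35 = 75)
E(-117)/B((3 + 15)²) = -117*(-178 - 117)/75 = -117*(-295)*(1/75) = 34515*(1/75) = 2301/5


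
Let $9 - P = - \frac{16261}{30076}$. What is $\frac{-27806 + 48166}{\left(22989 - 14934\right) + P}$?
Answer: $\frac{122469472}{48509825} \approx 2.5246$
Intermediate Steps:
$P = \frac{286945}{30076}$ ($P = 9 - - \frac{16261}{30076} = 9 + \frac{16261}{30076} = \frac{286945}{30076} \approx 9.5407$)
$\frac{-27806 + 48166}{\left(22989 - 14934\right) + P} = \frac{-27806 + 48166}{\left(22989 - 14934\right) + \frac{286945}{30076}} = \frac{20360}{\left(22989 - 14934\right) + \frac{286945}{30076}} = \frac{20360}{8055 + \frac{286945}{30076}} = \frac{20360}{\frac{242549125}{30076}} = 20360 \cdot \frac{30076}{242549125} = \frac{122469472}{48509825}$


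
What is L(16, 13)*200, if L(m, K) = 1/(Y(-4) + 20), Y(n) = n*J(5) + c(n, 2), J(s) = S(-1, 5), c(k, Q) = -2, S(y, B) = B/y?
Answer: 100/19 ≈ 5.2632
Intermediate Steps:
J(s) = -5 (J(s) = 5/(-1) = 5*(-1) = -5)
Y(n) = -2 - 5*n (Y(n) = n*(-5) - 2 = -5*n - 2 = -2 - 5*n)
L(m, K) = 1/38 (L(m, K) = 1/((-2 - 5*(-4)) + 20) = 1/((-2 + 20) + 20) = 1/(18 + 20) = 1/38)
L(16, 13)*200 = (1/38)*200 = 100/19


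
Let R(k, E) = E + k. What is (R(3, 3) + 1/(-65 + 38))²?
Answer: 25921/729 ≈ 35.557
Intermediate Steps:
(R(3, 3) + 1/(-65 + 38))² = ((3 + 3) + 1/(-65 + 38))² = (6 + 1/(-27))² = (6 - 1/27)² = (161/27)² = 25921/729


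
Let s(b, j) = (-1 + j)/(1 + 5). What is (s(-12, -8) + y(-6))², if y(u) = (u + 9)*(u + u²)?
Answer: 31329/4 ≈ 7832.3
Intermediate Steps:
y(u) = (9 + u)*(u + u²)
s(b, j) = -⅙ + j/6 (s(b, j) = (-1 + j)/6 = (-1 + j)*(⅙) = -⅙ + j/6)
(s(-12, -8) + y(-6))² = ((-⅙ + (⅙)*(-8)) - 6*(9 + (-6)² + 10*(-6)))² = ((-⅙ - 4/3) - 6*(9 + 36 - 60))² = (-3/2 - 6*(-15))² = (-3/2 + 90)² = (177/2)² = 31329/4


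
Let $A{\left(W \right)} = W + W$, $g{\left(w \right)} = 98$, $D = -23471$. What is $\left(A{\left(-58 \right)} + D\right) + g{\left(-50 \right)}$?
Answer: $-23489$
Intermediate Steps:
$A{\left(W \right)} = 2 W$
$\left(A{\left(-58 \right)} + D\right) + g{\left(-50 \right)} = \left(2 \left(-58\right) - 23471\right) + 98 = \left(-116 - 23471\right) + 98 = -23587 + 98 = -23489$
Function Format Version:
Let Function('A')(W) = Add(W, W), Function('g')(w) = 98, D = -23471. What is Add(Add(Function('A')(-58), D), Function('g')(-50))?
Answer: -23489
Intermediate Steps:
Function('A')(W) = Mul(2, W)
Add(Add(Function('A')(-58), D), Function('g')(-50)) = Add(Add(Mul(2, -58), -23471), 98) = Add(Add(-116, -23471), 98) = Add(-23587, 98) = -23489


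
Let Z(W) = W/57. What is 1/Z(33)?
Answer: 19/11 ≈ 1.7273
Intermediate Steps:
Z(W) = W/57 (Z(W) = W*(1/57) = W/57)
1/Z(33) = 1/((1/57)*33) = 1/(11/19) = 19/11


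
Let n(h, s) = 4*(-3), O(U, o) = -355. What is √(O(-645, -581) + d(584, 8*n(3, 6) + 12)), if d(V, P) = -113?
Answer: 6*I*√13 ≈ 21.633*I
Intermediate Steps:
n(h, s) = -12
√(O(-645, -581) + d(584, 8*n(3, 6) + 12)) = √(-355 - 113) = √(-468) = 6*I*√13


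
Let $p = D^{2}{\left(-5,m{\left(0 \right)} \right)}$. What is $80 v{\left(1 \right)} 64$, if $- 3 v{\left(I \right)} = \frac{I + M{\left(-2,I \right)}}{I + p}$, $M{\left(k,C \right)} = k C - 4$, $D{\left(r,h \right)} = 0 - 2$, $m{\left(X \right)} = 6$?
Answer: $\frac{5120}{3} \approx 1706.7$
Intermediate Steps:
$D{\left(r,h \right)} = -2$ ($D{\left(r,h \right)} = 0 - 2 = -2$)
$p = 4$ ($p = \left(-2\right)^{2} = 4$)
$M{\left(k,C \right)} = -4 + C k$ ($M{\left(k,C \right)} = C k - 4 = -4 + C k$)
$v{\left(I \right)} = - \frac{-4 - I}{3 \left(4 + I\right)}$ ($v{\left(I \right)} = - \frac{\left(I + \left(-4 + I \left(-2\right)\right)\right) \frac{1}{I + 4}}{3} = - \frac{\left(I - \left(4 + 2 I\right)\right) \frac{1}{4 + I}}{3} = - \frac{\left(-4 - I\right) \frac{1}{4 + I}}{3} = - \frac{\frac{1}{4 + I} \left(-4 - I\right)}{3} = - \frac{-4 - I}{3 \left(4 + I\right)}$)
$80 v{\left(1 \right)} 64 = 80 \cdot \frac{1}{3} \cdot 64 = \frac{80}{3} \cdot 64 = \frac{5120}{3}$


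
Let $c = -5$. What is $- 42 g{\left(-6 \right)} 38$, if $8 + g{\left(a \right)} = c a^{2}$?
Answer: $300048$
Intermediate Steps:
$g{\left(a \right)} = -8 - 5 a^{2}$
$- 42 g{\left(-6 \right)} 38 = - 42 \left(-8 - 5 \left(-6\right)^{2}\right) 38 = - 42 \left(-8 - 180\right) 38 = \left(-42\right) \left(-188\right) 38 = 7896 \cdot 38 = 300048$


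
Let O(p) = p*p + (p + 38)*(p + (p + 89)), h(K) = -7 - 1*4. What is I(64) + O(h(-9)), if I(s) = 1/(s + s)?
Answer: 247041/128 ≈ 1930.0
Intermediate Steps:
h(K) = -11 (h(K) = -7 - 4 = -11)
I(s) = 1/(2*s)
O(p) = p² + (38 + p)*(89 + 2*p) (O(p) = p² + (38 + p)*(p + (89 + p)) = p² + (38 + p)*(89 + 2*p))
I(64) + O(h(-9)) = (½)/64 + (3382 + 3*(-11)² + 165*(-11)) = (½)*(1/64) + (3382 + 3*121 - 1815) = 1/128 + (3382 + 363 - 1815) = 1/128 + 1930 = 247041/128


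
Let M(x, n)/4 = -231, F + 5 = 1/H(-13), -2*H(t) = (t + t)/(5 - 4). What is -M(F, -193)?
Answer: 924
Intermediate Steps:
H(t) = -t (H(t) = -(t + t)/(2*(5 - 4)) = -2*t/(2*1) = -2*t/2 = -t)
F = -64/13 (F = -5 + 1/(-1*(-13)) = -5 + 1/13 = -64/13 ≈ -4.9231)
M(x, n) = -924 (M(x, n) = 4*(-231) = -924)
-M(F, -193) = -1*(-924) = 924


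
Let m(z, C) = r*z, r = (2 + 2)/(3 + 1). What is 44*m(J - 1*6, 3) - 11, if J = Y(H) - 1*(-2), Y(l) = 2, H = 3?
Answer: -99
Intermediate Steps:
r = 1 (r = 4/4 = 4*(¼) = 1)
J = 4 (J = 2 - 1*(-2) = 2 + 2 = 4)
m(z, C) = z (m(z, C) = 1*z = z)
44*m(J - 1*6, 3) - 11 = 44*(4 - 1*6) - 11 = 44*(4 - 6) - 11 = 44*(-2) - 11 = -88 - 11 = -99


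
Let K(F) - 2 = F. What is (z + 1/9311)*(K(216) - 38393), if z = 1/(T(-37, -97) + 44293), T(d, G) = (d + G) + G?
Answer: -2037514275/410261282 ≈ -4.9664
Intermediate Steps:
K(F) = 2 + F
T(d, G) = d + 2*G (T(d, G) = (G + d) + G = d + 2*G)
z = 1/44062 (z = 1/((-37 + 2*(-97)) + 44293) = 1/((-37 - 194) + 44293) = 1/(-231 + 44293) = 1/44062 ≈ 2.2695e-5)
(z + 1/9311)*(K(216) - 38393) = (1/44062 + 1/9311)*((2 + 216) - 38393) = (1/44062 + 1/9311)*(218 - 38393) = (53373/410261282)*(-38175) = -2037514275/410261282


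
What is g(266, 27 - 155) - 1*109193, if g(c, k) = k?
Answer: -109321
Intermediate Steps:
g(266, 27 - 155) - 1*109193 = (27 - 155) - 1*109193 = -128 - 109193 = -109321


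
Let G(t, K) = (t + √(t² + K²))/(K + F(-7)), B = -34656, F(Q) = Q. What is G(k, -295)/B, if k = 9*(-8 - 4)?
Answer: -9/872176 + √98689/10466112 ≈ 1.9697e-5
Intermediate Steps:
k = -108 (k = 9*(-12) = -108)
G(t, K) = (t + √(K² + t²))/(-7 + K) (G(t, K) = (t + √(t² + K²))/(K - 7) = (t + √(K² + t²))/(-7 + K))
G(k, -295)/B = ((-108 + √((-295)² + (-108)²))/(-7 - 295))/(-34656) = ((-108 + √(87025 + 11664))/(-302))*(-1/34656) = -(-108 + √98689)/302*(-1/34656) = (54/151 - √98689/302)*(-1/34656) = -9/872176 + √98689/10466112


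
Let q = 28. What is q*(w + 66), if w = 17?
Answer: 2324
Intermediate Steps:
q*(w + 66) = 28*(17 + 66) = 28*83 = 2324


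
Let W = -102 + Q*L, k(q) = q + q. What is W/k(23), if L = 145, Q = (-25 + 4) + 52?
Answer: 191/2 ≈ 95.500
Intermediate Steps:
Q = 31 (Q = -21 + 52 = 31)
k(q) = 2*q
W = 4393 (W = -102 + 31*145 = -102 + 4495 = 4393)
W/k(23) = 4393/((2*23)) = 4393/46 = 4393*(1/46) = 191/2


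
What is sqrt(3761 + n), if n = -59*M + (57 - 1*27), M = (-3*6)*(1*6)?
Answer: sqrt(10163) ≈ 100.81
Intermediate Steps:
M = -108 (M = -18*6 = -108)
n = 6402 (n = -59*(-108) + (57 - 1*27) = 6372 + (57 - 27) = 6372 + 30 = 6402)
sqrt(3761 + n) = sqrt(3761 + 6402) = sqrt(10163)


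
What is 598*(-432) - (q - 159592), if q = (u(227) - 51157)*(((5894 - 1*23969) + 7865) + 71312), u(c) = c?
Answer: 3111826116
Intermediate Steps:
q = -3111924860 (q = (227 - 51157)*(((5894 - 1*23969) + 7865) + 71312) = -50930*(((5894 - 23969) + 7865) + 71312) = -50930*((-18075 + 7865) + 71312) = -50930*(-10210 + 71312) = -50930*61102 = -3111924860)
598*(-432) - (q - 159592) = 598*(-432) - (-3111924860 - 159592) = -258336 - 1*(-3112084452) = -258336 + 3112084452 = 3111826116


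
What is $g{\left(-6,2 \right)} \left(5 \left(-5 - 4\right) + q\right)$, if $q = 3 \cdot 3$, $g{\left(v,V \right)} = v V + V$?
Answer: $360$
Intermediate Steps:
$g{\left(v,V \right)} = V + V v$ ($g{\left(v,V \right)} = V v + V = V + V v$)
$q = 9$
$g{\left(-6,2 \right)} \left(5 \left(-5 - 4\right) + q\right) = 2 \left(1 - 6\right) \left(5 \left(-5 - 4\right) + 9\right) = 2 \left(-5\right) \left(5 \left(-9\right) + 9\right) = - 10 \left(-45 + 9\right) = \left(-10\right) \left(-36\right) = 360$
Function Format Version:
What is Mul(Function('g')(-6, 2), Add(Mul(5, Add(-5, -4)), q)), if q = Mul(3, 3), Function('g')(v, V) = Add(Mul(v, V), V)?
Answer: 360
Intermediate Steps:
Function('g')(v, V) = Add(V, Mul(V, v)) (Function('g')(v, V) = Add(Mul(V, v), V) = Add(V, Mul(V, v)))
q = 9
Mul(Function('g')(-6, 2), Add(Mul(5, Add(-5, -4)), q)) = Mul(Mul(2, Add(1, -6)), Add(Mul(5, Add(-5, -4)), 9)) = Mul(Mul(2, -5), Add(Mul(5, -9), 9)) = Mul(-10, Add(-45, 9)) = Mul(-10, -36) = 360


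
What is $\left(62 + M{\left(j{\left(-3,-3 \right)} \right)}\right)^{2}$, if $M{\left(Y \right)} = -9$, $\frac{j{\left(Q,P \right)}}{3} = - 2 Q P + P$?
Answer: $2809$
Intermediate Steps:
$j{\left(Q,P \right)} = 3 P - 6 P Q$ ($j{\left(Q,P \right)} = 3 \left(- 2 Q P + P\right) = 3 \left(- 2 P Q + P\right) = 3 \left(P - 2 P Q\right) = 3 P - 6 P Q$)
$\left(62 + M{\left(j{\left(-3,-3 \right)} \right)}\right)^{2} = \left(62 - 9\right)^{2} = 53^{2} = 2809$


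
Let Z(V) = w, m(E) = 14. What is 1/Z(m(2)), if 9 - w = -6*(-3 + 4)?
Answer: 1/15 ≈ 0.066667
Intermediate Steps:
w = 15 (w = 9 - (-6)*(-3 + 4) = 9 - (-6) = 9 - 1*(-6) = 9 + 6 = 15)
Z(V) = 15
1/Z(m(2)) = 1/15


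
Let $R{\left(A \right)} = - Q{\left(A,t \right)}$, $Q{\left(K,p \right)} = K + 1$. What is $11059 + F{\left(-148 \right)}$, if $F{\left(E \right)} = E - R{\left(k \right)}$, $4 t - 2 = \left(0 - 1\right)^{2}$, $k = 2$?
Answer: $10914$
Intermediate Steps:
$t = \frac{3}{4}$ ($t = \frac{1}{2} + \frac{\left(0 - 1\right)^{2}}{4} = \frac{1}{2} + \frac{\left(-1\right)^{2}}{4} = \frac{1}{2} + \frac{1}{4} \cdot 1 = \frac{1}{2} + \frac{1}{4} = \frac{3}{4} \approx 0.75$)
$Q{\left(K,p \right)} = 1 + K$
$R{\left(A \right)} = -1 - A$ ($R{\left(A \right)} = - (1 + A) = -1 - A$)
$F{\left(E \right)} = 3 + E$ ($F{\left(E \right)} = E - \left(-1 - 2\right) = E - -3 = E + 3 = 3 + E$)
$11059 + F{\left(-148 \right)} = 11059 + \left(3 - 148\right) = 11059 - 145 = 10914$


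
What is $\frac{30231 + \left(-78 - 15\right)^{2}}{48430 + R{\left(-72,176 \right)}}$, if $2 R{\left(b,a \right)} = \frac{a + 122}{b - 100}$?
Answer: $\frac{6687360}{8329811} \approx 0.80282$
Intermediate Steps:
$R{\left(b,a \right)} = \frac{122 + a}{2 \left(-100 + b\right)}$ ($R{\left(b,a \right)} = \frac{\left(a + 122\right) \frac{1}{b - 100}}{2} = \frac{\left(122 + a\right) \frac{1}{-100 + b}}{2} = \frac{\frac{1}{-100 + b} \left(122 + a\right)}{2} = \frac{122 + a}{2 \left(-100 + b\right)}$)
$\frac{30231 + \left(-78 - 15\right)^{2}}{48430 + R{\left(-72,176 \right)}} = \frac{30231 + \left(-78 - 15\right)^{2}}{48430 + \frac{122 + 176}{2 \left(-100 - 72\right)}} = \frac{30231 + \left(-93\right)^{2}}{48430 + \frac{1}{2} \frac{1}{-172} \cdot 298} = \frac{30231 + 8649}{48430 + \frac{1}{2} \left(- \frac{1}{172}\right) 298} = \frac{38880}{48430 - \frac{149}{172}} = \frac{38880}{\frac{8329811}{172}} = 38880 \cdot \frac{172}{8329811} = \frac{6687360}{8329811}$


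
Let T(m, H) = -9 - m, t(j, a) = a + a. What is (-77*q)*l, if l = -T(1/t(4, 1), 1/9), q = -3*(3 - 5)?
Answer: -4389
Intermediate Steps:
q = 6 (q = -3*(-2) = 6)
t(j, a) = 2*a
l = 19/2 (l = -(-9 - 1/(2*1)) = -(-9 - 1/2) = -(-9 - 1*½) = -(-9 - ½) = -1*(-19/2) = 19/2 ≈ 9.5000)
(-77*q)*l = -77*6*(19/2) = -462*19/2 = -4389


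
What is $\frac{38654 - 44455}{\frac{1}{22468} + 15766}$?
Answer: $- \frac{130336868}{354230489} \approx -0.36794$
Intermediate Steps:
$\frac{38654 - 44455}{\frac{1}{22468} + 15766} = - \frac{5801}{\frac{1}{22468} + 15766} = - \frac{5801}{\frac{354230489}{22468}} = \left(-5801\right) \frac{22468}{354230489} = - \frac{130336868}{354230489}$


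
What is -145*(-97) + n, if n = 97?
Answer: 14162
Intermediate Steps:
-145*(-97) + n = -145*(-97) + 97 = 14065 + 97 = 14162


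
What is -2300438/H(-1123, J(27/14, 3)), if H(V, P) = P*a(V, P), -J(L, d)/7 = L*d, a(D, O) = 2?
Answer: 2300438/81 ≈ 28400.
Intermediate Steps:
J(L, d) = -7*L*d
H(V, P) = 2*P (H(V, P) = P*2 = 2*P)
-2300438/H(-1123, J(27/14, 3)) = -2300438/(2*(-7*27/14*3)) = -2300438/(2*(-81/2)) = -2300438/(-81) = -2300438*(-1/81) = 2300438/81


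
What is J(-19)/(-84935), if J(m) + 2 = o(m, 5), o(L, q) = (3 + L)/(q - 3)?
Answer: 2/16987 ≈ 0.00011774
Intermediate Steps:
o(L, q) = (3 + L)/(-3 + q)
J(m) = -½ + m/2 (J(m) = -2 + (3 + m)/(-3 + 5) = -2 + (3 + m)/2 = -2 + (3/2 + m/2) = -½ + m/2)
J(-19)/(-84935) = (-½ + (½)*(-19))/(-84935) = (-½ - 19/2)*(-1/84935) = -10*(-1/84935) = 2/16987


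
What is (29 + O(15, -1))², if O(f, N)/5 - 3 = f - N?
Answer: 15376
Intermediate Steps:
O(f, N) = 15 - 5*N + 5*f (O(f, N) = 15 + 5*(f - N) = 15 + (-5*N + 5*f) = 15 - 5*N + 5*f)
(29 + O(15, -1))² = (29 + (15 - 5*(-1) + 5*15))² = (29 + (15 + 5 + 75))² = (29 + 95)² = 124² = 15376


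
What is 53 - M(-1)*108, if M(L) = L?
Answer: 161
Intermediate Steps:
53 - M(-1)*108 = 53 - 1*(-1)*108 = 53 + 1*108 = 53 + 108 = 161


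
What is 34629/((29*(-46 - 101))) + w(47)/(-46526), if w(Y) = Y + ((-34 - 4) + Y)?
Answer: -38366371/4722389 ≈ -8.1244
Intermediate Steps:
w(Y) = -38 + 2*Y (w(Y) = Y + (-38 + Y) = -38 + 2*Y)
34629/((29*(-46 - 101))) + w(47)/(-46526) = 34629/((29*(-46 - 101))) + (-38 + 2*47)/(-46526) = 34629/((29*(-147))) + (-38 + 94)*(-1/46526) = 34629/(-4263) + 56*(-1/46526) = 34629*(-1/4263) - 28/23263 = -1649/203 - 28/23263 = -38366371/4722389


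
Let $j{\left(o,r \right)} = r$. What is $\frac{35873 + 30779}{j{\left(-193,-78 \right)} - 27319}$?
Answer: $- \frac{66652}{27397} \approx -2.4328$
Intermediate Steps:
$\frac{35873 + 30779}{j{\left(-193,-78 \right)} - 27319} = \frac{35873 + 30779}{-78 - 27319} = \frac{66652}{-78 - 27319} = \frac{66652}{-27397} = 66652 \left(- \frac{1}{27397}\right) = - \frac{66652}{27397}$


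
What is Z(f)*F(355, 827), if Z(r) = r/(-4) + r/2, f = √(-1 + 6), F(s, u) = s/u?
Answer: 355*√5/3308 ≈ 0.23996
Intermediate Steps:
f = √5 ≈ 2.2361
Z(r) = r/4 (Z(r) = r*(-¼) + r*(½) = -r/4 + r/2 = r/4)
Z(f)*F(355, 827) = (√5/4)*(355/827) = 355*√5/3308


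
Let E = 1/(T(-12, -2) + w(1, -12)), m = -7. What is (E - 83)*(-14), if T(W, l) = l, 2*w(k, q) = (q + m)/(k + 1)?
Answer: 31430/27 ≈ 1164.1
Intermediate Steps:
w(k, q) = (-7 + q)/(2*(1 + k)) (w(k, q) = ((q - 7)/(k + 1))/2 = ((-7 + q)/(1 + k))/2 = (-7 + q)/(2*(1 + k)))
E = -4/27 (E = 1/(-2 + (-7 - 12)/(2*(1 + 1))) = 1/(-2 + (½)*(-19)/2) = 1/(-2 + (½)*(½)*(-19)) = 1/(-2 - 19/4) = 1/(-27/4) = -4/27 ≈ -0.14815)
(E - 83)*(-14) = (-4/27 - 83)*(-14) = -2245/27*(-14) = 31430/27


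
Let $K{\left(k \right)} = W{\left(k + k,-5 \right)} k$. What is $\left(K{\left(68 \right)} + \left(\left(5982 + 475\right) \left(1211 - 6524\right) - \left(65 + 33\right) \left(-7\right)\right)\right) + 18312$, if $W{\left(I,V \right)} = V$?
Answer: $-34287383$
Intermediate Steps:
$K{\left(k \right)} = - 5 k$
$\left(K{\left(68 \right)} + \left(\left(5982 + 475\right) \left(1211 - 6524\right) - \left(65 + 33\right) \left(-7\right)\right)\right) + 18312 = \left(\left(-5\right) 68 + \left(\left(5982 + 475\right) \left(1211 - 6524\right) - \left(65 + 33\right) \left(-7\right)\right)\right) + 18312 = \left(-340 - \left(34306041 + 98 \left(-7\right)\right)\right) + 18312 = \left(-340 - 34305355\right) + 18312 = -34305695 + 18312 = -34287383$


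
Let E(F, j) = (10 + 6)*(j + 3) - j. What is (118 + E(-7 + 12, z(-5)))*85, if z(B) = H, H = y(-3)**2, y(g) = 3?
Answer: 25585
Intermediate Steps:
H = 9 (H = 3**2 = 9)
z(B) = 9
E(F, j) = 48 + 15*j (E(F, j) = 16*(3 + j) - j = (48 + 16*j) - j = 48 + 15*j)
(118 + E(-7 + 12, z(-5)))*85 = (118 + (48 + 15*9))*85 = (118 + (48 + 135))*85 = (118 + 183)*85 = 301*85 = 25585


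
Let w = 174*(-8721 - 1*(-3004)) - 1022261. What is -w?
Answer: 2017019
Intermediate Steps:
w = -2017019 (w = 174*(-8721 + 3004) - 1022261 = 174*(-5717) - 1022261 = -994758 - 1022261 = -2017019)
-w = -1*(-2017019) = 2017019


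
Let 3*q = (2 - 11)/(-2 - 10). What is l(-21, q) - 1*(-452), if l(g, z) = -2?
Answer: 450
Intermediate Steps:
q = 1/4 (q = ((2 - 11)/(-2 - 10))/3 = (-9/(-12))/3 = (-9*(-1/12))/3 = (1/3)*(3/4) = 1/4 ≈ 0.25000)
l(-21, q) - 1*(-452) = -2 - 1*(-452) = -2 + 452 = 450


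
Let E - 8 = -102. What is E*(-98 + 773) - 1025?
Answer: -64475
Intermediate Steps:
E = -94 (E = 8 - 102 = -94)
E*(-98 + 773) - 1025 = -94*(-98 + 773) - 1025 = -94*675 - 1025 = -63450 - 1025 = -64475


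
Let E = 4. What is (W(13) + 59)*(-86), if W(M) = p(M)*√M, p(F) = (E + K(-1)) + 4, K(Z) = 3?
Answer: -5074 - 946*√13 ≈ -8484.8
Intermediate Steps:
p(F) = 11 (p(F) = (4 + 3) + 4 = 7 + 4 = 11)
W(M) = 11*√M
(W(13) + 59)*(-86) = (11*√13 + 59)*(-86) = (59 + 11*√13)*(-86) = -5074 - 946*√13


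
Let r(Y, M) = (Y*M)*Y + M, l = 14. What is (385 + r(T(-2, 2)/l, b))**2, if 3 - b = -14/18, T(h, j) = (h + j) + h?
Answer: 29407105225/194481 ≈ 1.5121e+5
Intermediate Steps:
T(h, j) = j + 2*h
b = 34/9 (b = 3 - (-14)/18 = 3 - 1*(-7/9) = 3 + 7/9 = 34/9 ≈ 3.7778)
r(Y, M) = M + M*Y**2 (r(Y, M) = (M*Y)*Y + M = M*Y**2 + M = M + M*Y**2)
(385 + r(T(-2, 2)/l, b))**2 = (385 + 34*(1 + ((2 + 2*(-2))/14)**2)/9)**2 = (385 + 34*(1 + ((2 - 4)*(1/14))**2)/9)**2 = (385 + 34*(1 + (-2*1/14)**2)/9)**2 = (385 + 34*(1 + (-1/7)**2)/9)**2 = (385 + 34*(1 + 1/49)/9)**2 = (385 + (34/9)*(50/49))**2 = (385 + 1700/441)**2 = (171485/441)**2 = 29407105225/194481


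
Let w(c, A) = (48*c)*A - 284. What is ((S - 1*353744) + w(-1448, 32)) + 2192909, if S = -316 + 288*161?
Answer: -339195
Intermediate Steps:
w(c, A) = -284 + 48*A*c (w(c, A) = 48*A*c - 284 = -284 + 48*A*c)
S = 46052 (S = -316 + 46368 = 46052)
((S - 1*353744) + w(-1448, 32)) + 2192909 = ((46052 - 1*353744) + (-284 + 48*32*(-1448))) + 2192909 = ((46052 - 353744) + (-284 - 2224128)) + 2192909 = (-307692 - 2224412) + 2192909 = -2532104 + 2192909 = -339195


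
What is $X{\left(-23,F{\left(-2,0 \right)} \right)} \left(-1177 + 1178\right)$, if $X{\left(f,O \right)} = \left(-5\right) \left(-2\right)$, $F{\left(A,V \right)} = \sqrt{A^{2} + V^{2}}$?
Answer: $10$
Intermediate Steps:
$X{\left(f,O \right)} = 10$
$X{\left(-23,F{\left(-2,0 \right)} \right)} \left(-1177 + 1178\right) = 10 \left(-1177 + 1178\right) = 10 \cdot 1 = 10$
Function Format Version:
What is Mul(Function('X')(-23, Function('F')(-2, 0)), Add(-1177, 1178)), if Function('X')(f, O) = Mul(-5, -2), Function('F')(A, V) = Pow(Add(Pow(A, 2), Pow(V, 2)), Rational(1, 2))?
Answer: 10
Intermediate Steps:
Function('X')(f, O) = 10
Mul(Function('X')(-23, Function('F')(-2, 0)), Add(-1177, 1178)) = Mul(10, Add(-1177, 1178)) = Mul(10, 1) = 10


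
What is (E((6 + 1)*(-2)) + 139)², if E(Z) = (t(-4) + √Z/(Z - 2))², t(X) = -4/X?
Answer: 320871985/16384 - 17913*I*√14/512 ≈ 19584.0 - 130.91*I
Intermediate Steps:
E(Z) = (1 + √Z/(-2 + Z))² (E(Z) = (-4/(-4) + √Z/(Z - 2))² = (-4*(-¼) + √Z/(-2 + Z))² = (1 + √Z/(-2 + Z))²)
(E((6 + 1)*(-2)) + 139)² = ((-2 + (6 + 1)*(-2) + √((6 + 1)*(-2)))²/(-2 + (6 + 1)*(-2))² + 139)² = ((-2 + 7*(-2) + √(7*(-2)))²/(-2 + 7*(-2))² + 139)² = ((-2 - 14 + √(-14))²/(-2 - 14)² + 139)² = ((-2 - 14 + I*√14)²/(-16)² + 139)² = ((-16 + I*√14)²/256 + 139)² = (139 + (-16 + I*√14)²/256)²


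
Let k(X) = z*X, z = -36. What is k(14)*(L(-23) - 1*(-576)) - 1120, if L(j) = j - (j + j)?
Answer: -303016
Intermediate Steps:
L(j) = -j (L(j) = j - 2*j = -j)
k(X) = -36*X
k(14)*(L(-23) - 1*(-576)) - 1120 = (-36*14)*(-1*(-23) - 1*(-576)) - 1120 = -504*(23 + 576) - 1120 = -504*599 - 1120 = -301896 - 1120 = -303016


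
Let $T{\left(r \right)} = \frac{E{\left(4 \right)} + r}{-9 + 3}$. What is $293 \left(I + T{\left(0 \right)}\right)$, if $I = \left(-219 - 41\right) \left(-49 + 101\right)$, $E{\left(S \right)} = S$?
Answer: $- \frac{11884666}{3} \approx -3.9616 \cdot 10^{6}$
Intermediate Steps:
$I = -13520$ ($I = \left(-260\right) 52 = -13520$)
$T{\left(r \right)} = - \frac{2}{3} - \frac{r}{6}$ ($T{\left(r \right)} = \frac{4 + r}{-9 + 3} = \frac{4 + r}{-6} = \left(4 + r\right) \left(- \frac{1}{6}\right) = - \frac{2}{3} - \frac{r}{6}$)
$293 \left(I + T{\left(0 \right)}\right) = 293 \left(-13520 - \frac{2}{3}\right) = 293 \left(- \frac{40562}{3}\right) = - \frac{11884666}{3}$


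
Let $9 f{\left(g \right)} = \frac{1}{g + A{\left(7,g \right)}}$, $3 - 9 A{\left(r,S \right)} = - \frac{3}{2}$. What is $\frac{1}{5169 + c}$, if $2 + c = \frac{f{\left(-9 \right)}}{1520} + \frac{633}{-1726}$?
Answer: $\frac{100349640}{518469786397} \approx 0.00019355$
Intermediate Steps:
$A{\left(r,S \right)} = \frac{1}{2}$ ($A{\left(r,S \right)} = \frac{1}{3} - \frac{\left(-3\right) \frac{1}{2}}{9} = \frac{1}{3} - - \frac{1}{6} = \frac{1}{3} + \frac{1}{6} = \frac{1}{2}$)
$f{\left(g \right)} = \frac{1}{9 \left(\frac{1}{2} + g\right)}$ ($f{\left(g \right)} = \frac{1}{9 \left(g + \frac{1}{2}\right)} = \frac{1}{9 \left(\frac{1}{2} + g\right)}$)
$c = - \frac{237502763}{100349640}$ ($c = -2 + \left(\frac{\frac{2}{9} \frac{1}{1 + 2 \left(-9\right)}}{1520} + \frac{633}{-1726}\right) = -2 + \left(\frac{2}{9 \left(1 - 18\right)} \frac{1}{1520} + 633 \left(- \frac{1}{1726}\right)\right) = -2 - \left(\frac{633}{1726} - \frac{2}{9 \left(-17\right)} \frac{1}{1520}\right) = -2 - \left(\frac{633}{1726} - \frac{2}{9} \left(- \frac{1}{17}\right) \frac{1}{1520}\right) = -2 - \frac{36803483}{100349640} = - \frac{237502763}{100349640} \approx -2.3668$)
$\frac{1}{5169 + c} = \frac{1}{5169 - \frac{237502763}{100349640}} = \frac{1}{\frac{518469786397}{100349640}} = \frac{100349640}{518469786397}$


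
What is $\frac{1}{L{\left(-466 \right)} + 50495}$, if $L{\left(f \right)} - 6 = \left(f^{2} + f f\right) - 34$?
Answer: $\frac{1}{484779} \approx 2.0628 \cdot 10^{-6}$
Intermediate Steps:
$L{\left(f \right)} = -28 + 2 f^{2}$ ($L{\left(f \right)} = 6 - \left(34 - f^{2} - f f\right) = 6 + \left(\left(f^{2} + f^{2}\right) - 34\right) = 6 + \left(2 f^{2} - 34\right) = 6 + \left(-34 + 2 f^{2}\right) = -28 + 2 f^{2}$)
$\frac{1}{L{\left(-466 \right)} + 50495} = \frac{1}{\left(-28 + 2 \left(-466\right)^{2}\right) + 50495} = \frac{1}{\left(-28 + 2 \cdot 217156\right) + 50495} = \frac{1}{\left(-28 + 434312\right) + 50495} = \frac{1}{434284 + 50495} = \frac{1}{484779}$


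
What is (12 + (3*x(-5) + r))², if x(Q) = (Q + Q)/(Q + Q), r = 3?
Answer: 324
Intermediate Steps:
x(Q) = 1 (x(Q) = (2*Q)/((2*Q)) = (2*Q)*(1/(2*Q)) = 1)
(12 + (3*x(-5) + r))² = (12 + (3*1 + 3))² = (12 + (3 + 3))² = (12 + 6)² = 18² = 324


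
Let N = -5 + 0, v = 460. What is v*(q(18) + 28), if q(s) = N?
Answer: 10580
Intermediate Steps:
N = -5
q(s) = -5
v*(q(18) + 28) = 460*(-5 + 28) = 460*23 = 10580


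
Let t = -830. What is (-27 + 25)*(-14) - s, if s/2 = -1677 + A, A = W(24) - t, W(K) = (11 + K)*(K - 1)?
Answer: 112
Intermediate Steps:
W(K) = (-1 + K)*(11 + K) (W(K) = (11 + K)*(-1 + K) = (-1 + K)*(11 + K))
A = 1635 (A = (-11 + 24**2 + 10*24) - 1*(-830) = (-11 + 576 + 240) + 830 = 805 + 830 = 1635)
s = -84 (s = 2*(-1677 + 1635) = 2*(-42) = -84)
(-27 + 25)*(-14) - s = (-27 + 25)*(-14) - 1*(-84) = -2*(-14) + 84 = 28 + 84 = 112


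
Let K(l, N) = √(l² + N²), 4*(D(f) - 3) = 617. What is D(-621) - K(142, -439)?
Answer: 629/4 - √212885 ≈ -304.14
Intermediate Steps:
D(f) = 629/4 (D(f) = 3 + (¼)*617 = 3 + 617/4 = 629/4)
K(l, N) = √(N² + l²)
D(-621) - K(142, -439) = 629/4 - √((-439)² + 142²) = 629/4 - √(192721 + 20164) = 629/4 - √212885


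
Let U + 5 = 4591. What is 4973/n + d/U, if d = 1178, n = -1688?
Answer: -10408857/3870584 ≈ -2.6892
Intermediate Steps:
U = 4586 (U = -5 + 4591 = 4586)
4973/n + d/U = 4973/(-1688) + 1178/4586 = 4973*(-1/1688) + 1178*(1/4586) = -4973/1688 + 589/2293 = -10408857/3870584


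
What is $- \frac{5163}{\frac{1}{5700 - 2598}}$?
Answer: $-16015626$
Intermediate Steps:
$- \frac{5163}{\frac{1}{5700 - 2598}} = - \frac{5163}{\frac{1}{3102}} = - 5163 \frac{1}{\frac{1}{3102}} = \left(-5163\right) 3102 = -16015626$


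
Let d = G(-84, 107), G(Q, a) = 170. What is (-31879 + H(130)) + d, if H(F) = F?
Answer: -31579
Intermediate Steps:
d = 170
(-31879 + H(130)) + d = (-31879 + 130) + 170 = -31749 + 170 = -31579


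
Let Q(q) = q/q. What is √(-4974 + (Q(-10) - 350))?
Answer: I*√5323 ≈ 72.959*I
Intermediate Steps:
Q(q) = 1
√(-4974 + (Q(-10) - 350)) = √(-4974 + (1 - 350)) = √(-4974 - 349) = √(-5323) = I*√5323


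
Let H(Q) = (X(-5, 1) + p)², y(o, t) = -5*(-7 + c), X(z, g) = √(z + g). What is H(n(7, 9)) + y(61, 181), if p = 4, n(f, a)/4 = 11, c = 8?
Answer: 7 + 16*I ≈ 7.0 + 16.0*I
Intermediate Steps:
X(z, g) = √(g + z)
n(f, a) = 44 (n(f, a) = 4*11 = 44)
y(o, t) = -5 (y(o, t) = -5*(-7 + 8) = -5*1 = -5)
H(Q) = (4 + 2*I)² (H(Q) = (√(1 - 5) + 4)² = (√(-4) + 4)² = (2*I + 4)² = (4 + 2*I)²)
H(n(7, 9)) + y(61, 181) = (12 + 16*I) - 5 = 7 + 16*I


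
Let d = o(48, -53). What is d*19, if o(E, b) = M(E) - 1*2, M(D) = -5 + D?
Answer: 779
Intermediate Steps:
o(E, b) = -7 + E (o(E, b) = (-5 + E) - 1*2 = (-5 + E) - 2 = -7 + E)
d = 41 (d = -7 + 48 = 41)
d*19 = 41*19 = 779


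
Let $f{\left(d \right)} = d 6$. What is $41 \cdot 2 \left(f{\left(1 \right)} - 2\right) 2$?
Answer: $656$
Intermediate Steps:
$f{\left(d \right)} = 6 d$
$41 \cdot 2 \left(f{\left(1 \right)} - 2\right) 2 = 41 \cdot 2 \left(6 \cdot 1 - 2\right) 2 = 82 \left(6 - 2\right) 2 = 82 \cdot 4 \cdot 2 = 82 \cdot 8 = 656$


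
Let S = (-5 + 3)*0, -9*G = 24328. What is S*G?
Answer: 0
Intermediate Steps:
G = -24328/9 (G = -1/9*24328 = -24328/9 ≈ -2703.1)
S = 0 (S = -2*0 = 0)
S*G = 0*(-24328/9) = 0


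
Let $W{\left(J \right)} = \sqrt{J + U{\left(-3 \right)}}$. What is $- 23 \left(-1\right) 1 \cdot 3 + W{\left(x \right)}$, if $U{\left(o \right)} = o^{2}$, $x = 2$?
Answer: $69 + \sqrt{11} \approx 72.317$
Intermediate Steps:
$W{\left(J \right)} = \sqrt{9 + J}$ ($W{\left(J \right)} = \sqrt{J + \left(-3\right)^{2}} = \sqrt{J + 9} = \sqrt{9 + J}$)
$- 23 \left(-1\right) 1 \cdot 3 + W{\left(x \right)} = - 23 \left(-1\right) 1 \cdot 3 + \sqrt{9 + 2} = - 23 \left(\left(-1\right) 3\right) + \sqrt{11} = \left(-23\right) \left(-3\right) + \sqrt{11} = 69 + \sqrt{11}$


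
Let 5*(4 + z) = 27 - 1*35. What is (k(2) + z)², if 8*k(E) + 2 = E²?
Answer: 11449/400 ≈ 28.622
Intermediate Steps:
k(E) = -¼ + E²/8
z = -28/5 (z = -4 + (27 - 1*35)/5 = -4 + (27 - 35)/5 = -4 + (⅕)*(-8) = -4 - 8/5 = -28/5 ≈ -5.6000)
(k(2) + z)² = ((-¼ + (⅛)*2²) - 28/5)² = ((-¼ + (⅛)*4) - 28/5)² = ((-¼ + ½) - 28/5)² = (¼ - 28/5)² = (-107/20)² = 11449/400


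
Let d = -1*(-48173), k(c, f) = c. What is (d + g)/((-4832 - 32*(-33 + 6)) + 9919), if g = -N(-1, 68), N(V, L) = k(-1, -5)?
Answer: 48174/5951 ≈ 8.0951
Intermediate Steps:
N(V, L) = -1
g = 1 (g = -1*(-1) = 1)
d = 48173
(d + g)/((-4832 - 32*(-33 + 6)) + 9919) = (48173 + 1)/((-4832 - 32*(-33 + 6)) + 9919) = 48174/((-4832 - 32*(-27)) + 9919) = 48174/((-4832 + 864) + 9919) = 48174/(-3968 + 9919) = 48174/5951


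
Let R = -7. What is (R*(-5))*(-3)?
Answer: -105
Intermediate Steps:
(R*(-5))*(-3) = -7*(-5)*(-3) = 35*(-3) = -105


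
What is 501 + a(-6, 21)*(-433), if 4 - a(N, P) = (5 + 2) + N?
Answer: -798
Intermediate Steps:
a(N, P) = -3 - N (a(N, P) = 4 - ((5 + 2) + N) = 4 - (7 + N) = 4 + (-7 - N) = -3 - N)
501 + a(-6, 21)*(-433) = 501 + (-3 - 1*(-6))*(-433) = 501 + (-3 + 6)*(-433) = 501 + 3*(-433) = 501 - 1299 = -798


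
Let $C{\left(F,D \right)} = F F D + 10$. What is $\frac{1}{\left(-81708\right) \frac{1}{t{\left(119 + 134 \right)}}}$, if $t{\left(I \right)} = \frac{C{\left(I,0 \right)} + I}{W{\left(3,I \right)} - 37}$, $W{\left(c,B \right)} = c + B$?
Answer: $- \frac{263}{17894052} \approx -1.4698 \cdot 10^{-5}$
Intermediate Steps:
$W{\left(c,B \right)} = B + c$
$C{\left(F,D \right)} = 10 + D F^{2}$ ($C{\left(F,D \right)} = F^{2} D + 10 = D F^{2} + 10 = 10 + D F^{2}$)
$t{\left(I \right)} = \frac{10 + I}{-34 + I}$ ($t{\left(I \right)} = \frac{\left(10 + 0 I^{2}\right) + I}{\left(I + 3\right) - 37} = \frac{\left(10 + 0\right) + I}{\left(3 + I\right) - 37} = \frac{10 + I}{-34 + I}$)
$\frac{1}{\left(-81708\right) \frac{1}{t{\left(119 + 134 \right)}}} = \frac{1}{\left(-81708\right) \frac{1}{\frac{1}{-34 + \left(119 + 134\right)} \left(10 + \left(119 + 134\right)\right)}} = \frac{1}{\left(-81708\right) \frac{1}{\frac{1}{-34 + 253} \left(10 + 253\right)}} = \frac{1}{\left(-81708\right) \frac{1}{\frac{1}{219} \cdot 263}} = \frac{1}{\left(-81708\right) \frac{1}{\frac{263}{219}}} = \frac{1}{\left(-81708\right) \frac{219}{263}} = \frac{1}{- \frac{17894052}{263}} = - \frac{263}{17894052}$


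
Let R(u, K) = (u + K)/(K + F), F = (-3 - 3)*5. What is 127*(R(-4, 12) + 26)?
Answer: 29210/9 ≈ 3245.6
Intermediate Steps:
F = -30 (F = -6*5 = -30)
R(u, K) = (K + u)/(-30 + K) (R(u, K) = (u + K)/(K - 30) = (K + u)/(-30 + K))
127*(R(-4, 12) + 26) = 127*((12 - 4)/(-30 + 12) + 26) = 127*(8/(-18) + 26) = 127*(-1/18*8 + 26) = 127*(-4/9 + 26) = 127*(230/9) = 29210/9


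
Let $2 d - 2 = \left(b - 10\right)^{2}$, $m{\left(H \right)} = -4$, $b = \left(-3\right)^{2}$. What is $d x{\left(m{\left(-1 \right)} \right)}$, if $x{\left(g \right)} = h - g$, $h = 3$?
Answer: $\frac{21}{2} \approx 10.5$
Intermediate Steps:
$b = 9$
$d = \frac{3}{2}$ ($d = 1 + \frac{\left(9 - 10\right)^{2}}{2} = 1 + \frac{\left(-1\right)^{2}}{2} = 1 + \frac{1}{2} \cdot 1 = 1 + \frac{1}{2} = \frac{3}{2} \approx 1.5$)
$x{\left(g \right)} = 3 - g$
$d x{\left(m{\left(-1 \right)} \right)} = \frac{3 \left(3 - -4\right)}{2} = \frac{3 \left(3 + 4\right)}{2} = \frac{3}{2} \cdot 7 = \frac{21}{2}$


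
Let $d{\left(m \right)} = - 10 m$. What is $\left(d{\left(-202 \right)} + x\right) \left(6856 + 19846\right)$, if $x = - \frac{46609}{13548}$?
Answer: $\frac{364754006201}{6774} \approx 5.3846 \cdot 10^{7}$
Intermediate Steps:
$x = - \frac{46609}{13548}$ ($x = \left(-46609\right) \frac{1}{13548} = - \frac{46609}{13548} \approx -3.4403$)
$\left(d{\left(-202 \right)} + x\right) \left(6856 + 19846\right) = \left(\left(-10\right) \left(-202\right) - \frac{46609}{13548}\right) \left(6856 + 19846\right) = \left(2020 - \frac{46609}{13548}\right) 26702 = \frac{27320351}{13548} \cdot 26702 = \frac{364754006201}{6774}$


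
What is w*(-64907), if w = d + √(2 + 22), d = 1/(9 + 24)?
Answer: -64907/33 - 129814*√6 ≈ -3.1995e+5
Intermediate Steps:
d = 1/33 ≈ 0.030303
w = 1/33 + 2*√6 (w = 1/33 + √(2 + 22) = 1/33 + √24 = 1/33 + 2*√6 ≈ 4.9293)
w*(-64907) = (1/33 + 2*√6)*(-64907) = -64907/33 - 129814*√6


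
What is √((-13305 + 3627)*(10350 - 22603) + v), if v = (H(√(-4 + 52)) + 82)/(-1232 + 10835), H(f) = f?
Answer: 2*√(303766171962407 + 1067*√3)/3201 ≈ 10890.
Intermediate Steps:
v = 82/9603 + 4*√3/9603 (v = (√(-4 + 52) + 82)/(-1232 + 10835) = (√48 + 82)/9603 = (4*√3 + 82)*(1/9603) = (82 + 4*√3)*(1/9603) = 82/9603 + 4*√3/9603 ≈ 0.0092605)
√((-13305 + 3627)*(10350 - 22603) + v) = √((-13305 + 3627)*(10350 - 22603) + (82/9603 + 4*√3/9603)) = √(-9678*(-12253) + (82/9603 + 4*√3/9603)) = √(118584534 + (82/9603 + 4*√3/9603)) = √(1138767280084/9603 + 4*√3/9603)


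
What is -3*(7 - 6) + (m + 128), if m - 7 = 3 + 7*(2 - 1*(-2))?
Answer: 163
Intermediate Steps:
m = 38 (m = 7 + (3 + 7*(2 - 1*(-2))) = 7 + (3 + 7*(2 + 2)) = 7 + (3 + 7*4) = 7 + (3 + 28) = 7 + 31 = 38)
-3*(7 - 6) + (m + 128) = -3*(7 - 6) + (38 + 128) = -3*1 + 166 = -3 + 166 = 163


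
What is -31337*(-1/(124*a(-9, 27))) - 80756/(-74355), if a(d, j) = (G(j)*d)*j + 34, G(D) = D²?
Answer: 1771234178437/1632985402260 ≈ 1.0847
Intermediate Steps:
a(d, j) = 34 + d*j³ (a(d, j) = (j²*d)*j + 34 = (d*j²)*j + 34 = d*j³ + 34 = 34 + d*j³)
-31337*(-1/(124*a(-9, 27))) - 80756/(-74355) = -31337*(-1/(124*(34 - 9*27³))) - 80756/(-74355) = -31337*(-1/(124*(34 - 9*19683))) - 80756*(-1/74355) = -31337*(-1/(124*(34 - 177147))) + 80756/74355 = -31337/((-177113*(-124))) + 80756/74355 = -31337/21962012 + 80756/74355 = 1771234178437/1632985402260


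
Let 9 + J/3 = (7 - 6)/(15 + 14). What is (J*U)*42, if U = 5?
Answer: -163800/29 ≈ -5648.3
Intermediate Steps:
J = -780/29 (J = -27 + 3*((7 - 6)/(15 + 14)) = -27 + 3*(1/29) = -27 + 3/29 = -780/29 ≈ -26.897)
(J*U)*42 = -780/29*5*42 = -3900/29*42 = -163800/29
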